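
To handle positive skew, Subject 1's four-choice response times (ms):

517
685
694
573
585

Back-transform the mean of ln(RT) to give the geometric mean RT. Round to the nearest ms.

ln(RT): 6.2480, 6.5294, 6.5425, 6.3509, 6.3716
Mean ln(RT) = 32.0424/5 = 6.40849
Geometric mean = exp(6.40849) = 606.97 ms

607 ms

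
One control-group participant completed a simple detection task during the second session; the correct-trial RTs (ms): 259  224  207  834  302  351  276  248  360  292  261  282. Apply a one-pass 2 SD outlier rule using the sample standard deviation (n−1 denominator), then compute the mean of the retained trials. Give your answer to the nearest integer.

278 ms

n = 12, ΣRT = 3896, M = 324.667
Σ(x−M)² = 305354.67; s = √(305354.67/11) = 166.612
Cutoffs: 324.667 ± 2·166.612 → [-8.6, 657.9]
Outside: 834 → excluded.
Retained (n=11): Σ = 3062, mean = 3062/11 = 278.364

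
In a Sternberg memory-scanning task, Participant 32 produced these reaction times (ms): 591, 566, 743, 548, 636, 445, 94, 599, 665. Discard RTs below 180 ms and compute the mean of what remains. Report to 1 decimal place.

599.1 ms

Excluded: 94
Retained (n=8): Σ = 4793
Mean = 4793/8 = 599.1250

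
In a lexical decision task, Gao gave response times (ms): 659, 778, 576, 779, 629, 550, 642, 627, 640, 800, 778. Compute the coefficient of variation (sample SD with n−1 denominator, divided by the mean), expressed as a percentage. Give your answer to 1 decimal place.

13.2%

n = 11, Σ = 7458, M = 678.0000
Σ(x−M)² = 79976.000; s = √(79976.000/10) = 89.4293
CV = 89.4293 / 678.0000 = 0.13190 = 13.190%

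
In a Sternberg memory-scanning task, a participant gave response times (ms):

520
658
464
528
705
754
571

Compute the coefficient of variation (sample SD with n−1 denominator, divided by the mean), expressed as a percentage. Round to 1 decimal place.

17.9%

n = 7, Σ = 4200, M = 600.0000
Σ(x−M)² = 69026.000; s = √(69026.000/6) = 107.2583
CV = 107.2583 / 600.0000 = 0.17876 = 17.876%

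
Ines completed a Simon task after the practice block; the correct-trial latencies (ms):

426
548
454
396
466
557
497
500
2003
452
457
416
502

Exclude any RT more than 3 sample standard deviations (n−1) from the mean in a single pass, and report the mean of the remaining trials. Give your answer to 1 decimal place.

472.6 ms

n = 13, ΣRT = 7674, M = 590.308
Σ(x−M)² = 2189326.77; s = √(2189326.77/12) = 427.135
Cutoffs: 590.308 ± 3·427.135 → [-691.1, 1871.7]
Outside: 2003 → excluded.
Retained (n=12): Σ = 5671, mean = 5671/12 = 472.583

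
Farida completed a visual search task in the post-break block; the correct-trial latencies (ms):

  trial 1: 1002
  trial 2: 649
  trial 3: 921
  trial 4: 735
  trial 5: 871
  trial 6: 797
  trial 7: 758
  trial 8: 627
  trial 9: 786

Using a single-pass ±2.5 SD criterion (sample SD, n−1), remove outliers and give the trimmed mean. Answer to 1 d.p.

n = 9, ΣRT = 7146, M = 794.000
Σ(x−M)² = 119086.00; s = √(119086.00/8) = 122.007
Cutoffs: 794.000 ± 2.5·122.007 → [489.0, 1099.0]
No RTs fall outside the cutoffs; all 9 retained. Mean = 7146/9 = 794.000

794.0 ms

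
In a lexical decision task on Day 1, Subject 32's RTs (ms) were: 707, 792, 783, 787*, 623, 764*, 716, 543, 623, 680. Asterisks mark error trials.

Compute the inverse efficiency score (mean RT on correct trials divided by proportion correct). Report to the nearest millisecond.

854 ms

Correct trials (n=8): 707, 792, 783, 623, 716, 543, 623, 680
Mean correct RT = 5467/8 = 683.3750 ms
Proportion correct = 8/10
IES = 683.3750 / (8/10) = 854.219 ms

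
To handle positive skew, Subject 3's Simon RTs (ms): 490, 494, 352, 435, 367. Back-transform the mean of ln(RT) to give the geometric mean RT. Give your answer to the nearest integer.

423 ms

ln(RT): 6.1944, 6.2025, 5.8636, 6.0753, 5.9054
Mean ln(RT) = 30.2413/5 = 6.04826
Geometric mean = exp(6.04826) = 423.37 ms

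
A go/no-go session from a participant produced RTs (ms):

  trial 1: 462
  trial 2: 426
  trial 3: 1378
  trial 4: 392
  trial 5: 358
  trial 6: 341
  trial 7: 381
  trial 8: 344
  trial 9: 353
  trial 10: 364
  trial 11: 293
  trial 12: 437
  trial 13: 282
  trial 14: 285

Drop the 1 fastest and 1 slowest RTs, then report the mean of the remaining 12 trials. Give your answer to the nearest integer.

370 ms

Sorted: 282, 285, 293, 341, 344, 353, 358, 364, 381, 392, 426, 437, 462, 1378
Drop lowest 1 (282) and highest 1 (1378)
Remaining (n=12): Σ = 4436, mean = 4436/12 = 369.667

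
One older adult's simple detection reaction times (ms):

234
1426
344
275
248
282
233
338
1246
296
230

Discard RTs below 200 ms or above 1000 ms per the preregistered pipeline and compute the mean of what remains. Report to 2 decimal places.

275.56 ms

Excluded: 1246, 1426
Retained (n=9): Σ = 2480
Mean = 2480/9 = 275.5556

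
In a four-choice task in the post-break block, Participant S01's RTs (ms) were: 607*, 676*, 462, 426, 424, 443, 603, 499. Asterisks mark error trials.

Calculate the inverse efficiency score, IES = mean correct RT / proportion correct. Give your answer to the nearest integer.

635 ms

Correct trials (n=6): 462, 426, 424, 443, 603, 499
Mean correct RT = 2857/6 = 476.1667 ms
Proportion correct = 6/8
IES = 476.1667 / (6/8) = 634.889 ms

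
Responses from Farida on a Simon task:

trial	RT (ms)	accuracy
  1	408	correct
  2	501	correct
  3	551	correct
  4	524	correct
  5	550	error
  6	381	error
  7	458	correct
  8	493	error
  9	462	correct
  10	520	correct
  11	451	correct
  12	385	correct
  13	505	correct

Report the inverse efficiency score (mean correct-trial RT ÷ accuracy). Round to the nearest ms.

Correct trials (n=10): 408, 501, 551, 524, 458, 462, 520, 451, 385, 505
Mean correct RT = 4765/10 = 476.5000 ms
Proportion correct = 10/13
IES = 476.5000 / (10/13) = 619.450 ms

619 ms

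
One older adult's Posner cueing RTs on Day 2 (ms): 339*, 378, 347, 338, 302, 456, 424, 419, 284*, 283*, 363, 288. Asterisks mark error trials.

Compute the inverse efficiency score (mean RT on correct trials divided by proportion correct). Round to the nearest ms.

Correct trials (n=9): 378, 347, 338, 302, 456, 424, 419, 363, 288
Mean correct RT = 3315/9 = 368.3333 ms
Proportion correct = 9/12
IES = 368.3333 / (9/12) = 491.111 ms

491 ms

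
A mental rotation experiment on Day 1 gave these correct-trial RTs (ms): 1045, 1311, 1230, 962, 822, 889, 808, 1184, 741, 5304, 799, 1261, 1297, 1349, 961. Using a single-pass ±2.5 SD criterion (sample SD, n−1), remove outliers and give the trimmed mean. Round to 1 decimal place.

n = 15, ΣRT = 19963, M = 1330.867
Σ(x−M)² = 17537273.73; s = √(17537273.73/14) = 1119.224
Cutoffs: 1330.867 ± 2.5·1119.224 → [-1467.2, 4128.9]
Outside: 5304 → excluded.
Retained (n=14): Σ = 14659, mean = 14659/14 = 1047.071

1047.1 ms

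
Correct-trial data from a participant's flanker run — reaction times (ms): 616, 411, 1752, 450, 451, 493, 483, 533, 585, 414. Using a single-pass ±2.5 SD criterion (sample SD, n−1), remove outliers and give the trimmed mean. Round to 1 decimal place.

492.9 ms

n = 10, ΣRT = 6188, M = 618.800
Σ(x−M)² = 1468695.60; s = √(1468695.60/9) = 403.966
Cutoffs: 618.800 ± 2.5·403.966 → [-391.1, 1628.7]
Outside: 1752 → excluded.
Retained (n=9): Σ = 4436, mean = 4436/9 = 492.889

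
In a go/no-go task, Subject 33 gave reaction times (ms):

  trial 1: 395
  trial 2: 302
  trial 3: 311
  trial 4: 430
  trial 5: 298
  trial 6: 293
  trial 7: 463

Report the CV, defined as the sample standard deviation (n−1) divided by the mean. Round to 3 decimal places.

n = 7, Σ = 2492, M = 356.0000
Σ(x−M)² = 30720.000; s = √(30720.000/6) = 71.5542
CV = 71.5542 / 356.0000 = 0.20099

0.201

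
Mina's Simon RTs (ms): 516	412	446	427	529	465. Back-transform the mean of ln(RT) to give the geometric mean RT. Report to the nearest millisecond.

ln(RT): 6.2461, 6.0210, 6.1003, 6.0568, 6.2710, 6.1420
Mean ln(RT) = 36.8373/6 = 6.13954
Geometric mean = exp(6.13954) = 463.84 ms

464 ms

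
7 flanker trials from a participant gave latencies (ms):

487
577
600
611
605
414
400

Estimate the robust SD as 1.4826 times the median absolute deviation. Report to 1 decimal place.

Sorted: 400, 414, 487, 577, 600, 605, 611 → median = 577
|x − 577| sorted: 0, 23, 28, 34, 90, 163, 177 → MAD = 34
Robust SD ≈ 1.4826 × 34 = 50.408

50.4 ms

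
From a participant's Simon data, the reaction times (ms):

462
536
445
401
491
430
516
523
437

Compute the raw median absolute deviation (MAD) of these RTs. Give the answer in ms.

32 ms

Sorted: 401, 430, 437, 445, 462, 491, 516, 523, 536 → median = 462
|x − 462|: 0, 74, 17, 61, 29, 32, 54, 61, 25
Sorted deviations: 0, 17, 25, 29, 32, 54, 61, 61, 74 → MAD = 32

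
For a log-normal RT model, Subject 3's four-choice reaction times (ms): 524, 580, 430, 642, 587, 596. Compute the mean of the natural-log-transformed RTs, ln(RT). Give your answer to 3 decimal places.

6.320

ln(RT): 6.2615, 6.3630, 6.0638, 6.4646, 6.3750, 6.3902
Σ ln(RT) = 37.9182
Mean = 37.9182/6 = 6.31969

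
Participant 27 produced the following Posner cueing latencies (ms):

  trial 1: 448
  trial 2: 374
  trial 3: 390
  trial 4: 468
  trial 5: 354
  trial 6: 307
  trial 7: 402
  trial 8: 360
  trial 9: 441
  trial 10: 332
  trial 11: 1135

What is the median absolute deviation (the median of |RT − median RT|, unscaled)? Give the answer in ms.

51 ms

Sorted: 307, 332, 354, 360, 374, 390, 402, 441, 448, 468, 1135 → median = 390
|x − 390|: 58, 16, 0, 78, 36, 83, 12, 30, 51, 58, 745
Sorted deviations: 0, 12, 16, 30, 36, 51, 58, 58, 78, 83, 745 → MAD = 51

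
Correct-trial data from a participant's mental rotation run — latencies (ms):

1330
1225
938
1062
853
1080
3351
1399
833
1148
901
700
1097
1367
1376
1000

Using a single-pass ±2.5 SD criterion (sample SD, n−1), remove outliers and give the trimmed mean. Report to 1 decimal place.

n = 16, ΣRT = 19660, M = 1228.750
Σ(x−M)² = 5479467.00; s = √(5479467.00/15) = 604.399
Cutoffs: 1228.750 ± 2.5·604.399 → [-282.2, 2739.7]
Outside: 3351 → excluded.
Retained (n=15): Σ = 16309, mean = 16309/15 = 1087.267

1087.3 ms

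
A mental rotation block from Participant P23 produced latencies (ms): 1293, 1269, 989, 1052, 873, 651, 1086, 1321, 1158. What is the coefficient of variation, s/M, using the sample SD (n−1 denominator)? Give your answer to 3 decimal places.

0.203

n = 9, Σ = 9692, M = 1076.8889
Σ(x−M)² = 381158.889; s = √(381158.889/8) = 218.2770
CV = 218.2770 / 1076.8889 = 0.20269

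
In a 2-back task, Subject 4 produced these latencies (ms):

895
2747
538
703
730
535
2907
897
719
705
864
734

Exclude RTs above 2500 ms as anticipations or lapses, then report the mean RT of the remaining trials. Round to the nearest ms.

732 ms

Excluded: 2747, 2907
Retained (n=10): Σ = 7320
Mean = 7320/10 = 732.0000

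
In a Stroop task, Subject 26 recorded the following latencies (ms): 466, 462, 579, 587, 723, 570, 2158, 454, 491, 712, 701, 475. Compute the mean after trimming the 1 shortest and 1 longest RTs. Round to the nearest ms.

Sorted: 454, 462, 466, 475, 491, 570, 579, 587, 701, 712, 723, 2158
Drop lowest 1 (454) and highest 1 (2158)
Remaining (n=10): Σ = 5766, mean = 5766/10 = 576.600

577 ms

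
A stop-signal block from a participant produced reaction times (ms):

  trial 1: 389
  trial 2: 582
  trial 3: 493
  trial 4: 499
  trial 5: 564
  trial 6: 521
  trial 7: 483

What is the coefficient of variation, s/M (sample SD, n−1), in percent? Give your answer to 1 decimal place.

12.5%

n = 7, Σ = 3531, M = 504.4286
Σ(x−M)² = 23783.714; s = √(23783.714/6) = 62.9599
CV = 62.9599 / 504.4286 = 0.12481 = 12.481%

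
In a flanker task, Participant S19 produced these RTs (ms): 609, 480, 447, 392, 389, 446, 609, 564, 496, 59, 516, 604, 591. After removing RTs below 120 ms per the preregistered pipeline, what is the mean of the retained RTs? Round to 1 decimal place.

Excluded: 59
Retained (n=12): Σ = 6143
Mean = 6143/12 = 511.9167

511.9 ms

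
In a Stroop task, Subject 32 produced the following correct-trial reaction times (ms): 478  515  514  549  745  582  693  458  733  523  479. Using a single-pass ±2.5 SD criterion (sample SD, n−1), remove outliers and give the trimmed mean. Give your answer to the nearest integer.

n = 11, ΣRT = 6269, M = 569.909
Σ(x−M)² = 110566.91; s = √(110566.91/10) = 105.151
Cutoffs: 569.909 ± 2.5·105.151 → [307.0, 832.8]
No RTs fall outside the cutoffs; all 11 retained. Mean = 6269/11 = 569.909

570 ms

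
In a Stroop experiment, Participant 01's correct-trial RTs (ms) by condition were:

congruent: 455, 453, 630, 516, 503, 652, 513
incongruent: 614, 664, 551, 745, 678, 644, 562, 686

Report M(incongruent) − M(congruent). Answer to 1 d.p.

111.3 ms

M(congruent) = 3722/7 = 531.714
M(incongruent) = 5144/8 = 643.000
Difference = 643.000 − 531.714 = 111.286 ms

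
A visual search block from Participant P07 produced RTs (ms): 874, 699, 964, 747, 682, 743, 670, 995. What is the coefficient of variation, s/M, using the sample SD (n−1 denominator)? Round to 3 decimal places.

0.163

n = 8, Σ = 6374, M = 796.7500
Σ(x−M)² = 117395.500; s = √(117395.500/7) = 129.5021
CV = 129.5021 / 796.7500 = 0.16254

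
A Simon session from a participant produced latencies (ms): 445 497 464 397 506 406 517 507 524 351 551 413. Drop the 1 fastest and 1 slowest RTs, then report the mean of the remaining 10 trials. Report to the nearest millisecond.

468 ms

Sorted: 351, 397, 406, 413, 445, 464, 497, 506, 507, 517, 524, 551
Drop lowest 1 (351) and highest 1 (551)
Remaining (n=10): Σ = 4676, mean = 4676/10 = 467.600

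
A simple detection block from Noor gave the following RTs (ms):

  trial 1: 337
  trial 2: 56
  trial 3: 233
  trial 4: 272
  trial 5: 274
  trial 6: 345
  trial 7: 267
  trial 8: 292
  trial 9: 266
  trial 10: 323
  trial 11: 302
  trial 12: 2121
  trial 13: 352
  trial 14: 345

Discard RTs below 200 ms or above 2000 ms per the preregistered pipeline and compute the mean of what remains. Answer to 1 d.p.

Excluded: 56, 2121
Retained (n=12): Σ = 3608
Mean = 3608/12 = 300.6667

300.7 ms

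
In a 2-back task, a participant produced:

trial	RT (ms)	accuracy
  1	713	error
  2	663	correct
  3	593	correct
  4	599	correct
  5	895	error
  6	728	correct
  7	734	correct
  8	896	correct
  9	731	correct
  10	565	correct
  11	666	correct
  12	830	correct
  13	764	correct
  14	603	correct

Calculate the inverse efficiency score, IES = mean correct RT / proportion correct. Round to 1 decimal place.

813.9 ms

Correct trials (n=12): 663, 593, 599, 728, 734, 896, 731, 565, 666, 830, 764, 603
Mean correct RT = 8372/12 = 697.6667 ms
Proportion correct = 12/14
IES = 697.6667 / (12/14) = 813.944 ms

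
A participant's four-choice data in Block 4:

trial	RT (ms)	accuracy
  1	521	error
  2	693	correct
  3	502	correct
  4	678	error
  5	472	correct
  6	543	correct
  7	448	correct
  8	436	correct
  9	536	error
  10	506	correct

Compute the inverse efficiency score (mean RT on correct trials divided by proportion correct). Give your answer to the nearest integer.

Correct trials (n=7): 693, 502, 472, 543, 448, 436, 506
Mean correct RT = 3600/7 = 514.2857 ms
Proportion correct = 7/10
IES = 514.2857 / (7/10) = 734.694 ms

735 ms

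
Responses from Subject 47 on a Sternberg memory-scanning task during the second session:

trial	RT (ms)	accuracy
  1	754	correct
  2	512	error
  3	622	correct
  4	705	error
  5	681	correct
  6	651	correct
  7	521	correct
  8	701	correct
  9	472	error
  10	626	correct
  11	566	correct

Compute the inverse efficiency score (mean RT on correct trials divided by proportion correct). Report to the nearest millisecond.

Correct trials (n=8): 754, 622, 681, 651, 521, 701, 626, 566
Mean correct RT = 5122/8 = 640.2500 ms
Proportion correct = 8/11
IES = 640.2500 / (8/11) = 880.344 ms

880 ms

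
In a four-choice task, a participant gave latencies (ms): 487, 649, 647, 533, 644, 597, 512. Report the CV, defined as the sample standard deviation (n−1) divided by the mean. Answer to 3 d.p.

0.120

n = 7, Σ = 4069, M = 581.2857
Σ(x−M)² = 29105.429; s = √(29105.429/6) = 69.6484
CV = 69.6484 / 581.2857 = 0.11982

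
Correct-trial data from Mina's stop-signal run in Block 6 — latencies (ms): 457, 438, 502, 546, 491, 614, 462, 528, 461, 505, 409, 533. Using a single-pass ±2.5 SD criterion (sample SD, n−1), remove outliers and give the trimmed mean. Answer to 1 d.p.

495.5 ms

n = 12, ΣRT = 5946, M = 495.500
Σ(x−M)² = 33791.00; s = √(33791.00/11) = 55.425
Cutoffs: 495.500 ± 2.5·55.425 → [356.9, 634.1]
No RTs fall outside the cutoffs; all 12 retained. Mean = 5946/12 = 495.500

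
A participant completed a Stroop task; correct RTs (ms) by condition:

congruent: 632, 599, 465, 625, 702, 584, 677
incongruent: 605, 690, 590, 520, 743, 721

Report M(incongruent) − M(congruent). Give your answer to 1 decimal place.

32.8 ms

M(congruent) = 4284/7 = 612.000
M(incongruent) = 3869/6 = 644.833
Difference = 644.833 − 612.000 = 32.833 ms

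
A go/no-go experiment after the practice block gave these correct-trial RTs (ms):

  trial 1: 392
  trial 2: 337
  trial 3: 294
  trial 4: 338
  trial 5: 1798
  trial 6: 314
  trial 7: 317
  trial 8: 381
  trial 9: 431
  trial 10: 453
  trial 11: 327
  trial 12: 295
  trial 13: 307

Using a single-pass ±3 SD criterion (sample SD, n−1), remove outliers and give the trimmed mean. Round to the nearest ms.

n = 13, ΣRT = 5984, M = 460.308
Σ(x−M)² = 1969654.77; s = √(1969654.77/12) = 405.139
Cutoffs: 460.308 ± 3·405.139 → [-755.1, 1675.7]
Outside: 1798 → excluded.
Retained (n=12): Σ = 4186, mean = 4186/12 = 348.833

349 ms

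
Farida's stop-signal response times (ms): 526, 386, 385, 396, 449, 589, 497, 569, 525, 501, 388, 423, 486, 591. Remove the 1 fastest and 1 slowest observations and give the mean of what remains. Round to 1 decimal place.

Sorted: 385, 386, 388, 396, 423, 449, 486, 497, 501, 525, 526, 569, 589, 591
Drop lowest 1 (385) and highest 1 (591)
Remaining (n=12): Σ = 5735, mean = 5735/12 = 477.917

477.9 ms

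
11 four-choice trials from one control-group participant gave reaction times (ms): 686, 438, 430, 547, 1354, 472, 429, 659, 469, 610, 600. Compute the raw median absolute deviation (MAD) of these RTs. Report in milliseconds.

109 ms

Sorted: 429, 430, 438, 469, 472, 547, 600, 610, 659, 686, 1354 → median = 547
|x − 547|: 139, 109, 117, 0, 807, 75, 118, 112, 78, 63, 53
Sorted deviations: 0, 53, 63, 75, 78, 109, 112, 117, 118, 139, 807 → MAD = 109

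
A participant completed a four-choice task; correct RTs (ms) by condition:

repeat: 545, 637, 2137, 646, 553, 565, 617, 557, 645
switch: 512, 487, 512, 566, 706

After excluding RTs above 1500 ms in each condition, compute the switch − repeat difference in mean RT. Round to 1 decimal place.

repeat: exclude 2137
M(repeat) = 4765/8 = 595.625
M(switch) = 2783/5 = 556.600
Difference = 556.600 − 595.625 = -39.025 ms

-39.0 ms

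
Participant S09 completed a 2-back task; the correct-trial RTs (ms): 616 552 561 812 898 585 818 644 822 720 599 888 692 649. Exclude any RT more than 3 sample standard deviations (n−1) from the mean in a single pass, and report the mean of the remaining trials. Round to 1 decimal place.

n = 14, ΣRT = 9856, M = 704.000
Σ(x−M)² = 193584.00; s = √(193584.00/13) = 122.029
Cutoffs: 704.000 ± 3·122.029 → [337.9, 1070.1]
No RTs fall outside the cutoffs; all 14 retained. Mean = 9856/14 = 704.000

704.0 ms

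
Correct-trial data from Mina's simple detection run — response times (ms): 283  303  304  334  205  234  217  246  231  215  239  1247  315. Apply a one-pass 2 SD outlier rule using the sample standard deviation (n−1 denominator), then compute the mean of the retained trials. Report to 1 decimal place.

n = 13, ΣRT = 4373, M = 336.385
Σ(x−M)² = 920187.08; s = √(920187.08/12) = 276.916
Cutoffs: 336.385 ± 2·276.916 → [-217.4, 890.2]
Outside: 1247 → excluded.
Retained (n=12): Σ = 3126, mean = 3126/12 = 260.500

260.5 ms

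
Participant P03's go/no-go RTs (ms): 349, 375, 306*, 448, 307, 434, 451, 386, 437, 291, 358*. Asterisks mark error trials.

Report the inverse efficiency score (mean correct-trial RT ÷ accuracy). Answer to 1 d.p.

472.3 ms

Correct trials (n=9): 349, 375, 448, 307, 434, 451, 386, 437, 291
Mean correct RT = 3478/9 = 386.4444 ms
Proportion correct = 9/11
IES = 386.4444 / (9/11) = 472.321 ms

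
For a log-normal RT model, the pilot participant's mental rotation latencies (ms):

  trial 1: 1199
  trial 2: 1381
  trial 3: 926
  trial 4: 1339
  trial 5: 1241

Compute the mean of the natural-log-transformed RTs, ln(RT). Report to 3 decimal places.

7.095

ln(RT): 7.0892, 7.2306, 6.8309, 7.1997, 7.1237
Σ ln(RT) = 35.4740
Mean = 35.4740/5 = 7.09481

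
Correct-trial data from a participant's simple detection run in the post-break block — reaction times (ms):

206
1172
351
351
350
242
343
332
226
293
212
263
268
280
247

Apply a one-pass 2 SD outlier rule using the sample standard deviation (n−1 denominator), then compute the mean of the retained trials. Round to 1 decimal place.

n = 15, ΣRT = 5136, M = 342.400
Σ(x−M)² = 775063.60; s = √(775063.60/14) = 235.291
Cutoffs: 342.400 ± 2·235.291 → [-128.2, 813.0]
Outside: 1172 → excluded.
Retained (n=14): Σ = 3964, mean = 3964/14 = 283.143

283.1 ms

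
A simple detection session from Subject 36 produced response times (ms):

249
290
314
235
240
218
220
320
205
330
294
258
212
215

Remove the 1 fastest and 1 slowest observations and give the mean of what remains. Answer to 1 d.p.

255.4 ms

Sorted: 205, 212, 215, 218, 220, 235, 240, 249, 258, 290, 294, 314, 320, 330
Drop lowest 1 (205) and highest 1 (330)
Remaining (n=12): Σ = 3065, mean = 3065/12 = 255.417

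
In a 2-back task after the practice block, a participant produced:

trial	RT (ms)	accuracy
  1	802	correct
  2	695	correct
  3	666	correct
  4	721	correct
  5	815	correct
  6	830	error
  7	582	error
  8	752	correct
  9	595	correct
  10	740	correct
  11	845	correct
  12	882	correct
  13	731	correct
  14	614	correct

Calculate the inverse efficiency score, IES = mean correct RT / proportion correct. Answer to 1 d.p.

861.2 ms

Correct trials (n=12): 802, 695, 666, 721, 815, 752, 595, 740, 845, 882, 731, 614
Mean correct RT = 8858/12 = 738.1667 ms
Proportion correct = 12/14
IES = 738.1667 / (12/14) = 861.194 ms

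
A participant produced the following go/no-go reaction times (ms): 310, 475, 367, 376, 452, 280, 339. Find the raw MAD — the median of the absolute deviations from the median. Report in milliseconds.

Sorted: 280, 310, 339, 367, 376, 452, 475 → median = 367
|x − 367|: 57, 108, 0, 9, 85, 87, 28
Sorted deviations: 0, 9, 28, 57, 85, 87, 108 → MAD = 57

57 ms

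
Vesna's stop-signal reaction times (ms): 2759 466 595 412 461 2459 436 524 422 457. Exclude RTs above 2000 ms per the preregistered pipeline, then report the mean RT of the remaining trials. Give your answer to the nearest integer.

Excluded: 2459, 2759
Retained (n=8): Σ = 3773
Mean = 3773/8 = 471.6250

472 ms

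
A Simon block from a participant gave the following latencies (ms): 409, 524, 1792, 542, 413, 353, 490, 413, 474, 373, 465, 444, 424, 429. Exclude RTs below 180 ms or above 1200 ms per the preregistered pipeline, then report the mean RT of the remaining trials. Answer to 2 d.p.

442.54 ms

Excluded: 1792
Retained (n=13): Σ = 5753
Mean = 5753/13 = 442.5385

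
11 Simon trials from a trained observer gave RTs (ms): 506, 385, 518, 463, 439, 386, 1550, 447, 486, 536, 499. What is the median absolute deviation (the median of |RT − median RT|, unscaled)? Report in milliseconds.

39 ms

Sorted: 385, 386, 439, 447, 463, 486, 499, 506, 518, 536, 1550 → median = 486
|x − 486|: 20, 101, 32, 23, 47, 100, 1064, 39, 0, 50, 13
Sorted deviations: 0, 13, 20, 23, 32, 39, 47, 50, 100, 101, 1064 → MAD = 39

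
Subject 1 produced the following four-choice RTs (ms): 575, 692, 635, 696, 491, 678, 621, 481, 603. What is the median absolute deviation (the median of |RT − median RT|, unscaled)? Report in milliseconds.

Sorted: 481, 491, 575, 603, 621, 635, 678, 692, 696 → median = 621
|x − 621|: 46, 71, 14, 75, 130, 57, 0, 140, 18
Sorted deviations: 0, 14, 18, 46, 57, 71, 75, 130, 140 → MAD = 57

57 ms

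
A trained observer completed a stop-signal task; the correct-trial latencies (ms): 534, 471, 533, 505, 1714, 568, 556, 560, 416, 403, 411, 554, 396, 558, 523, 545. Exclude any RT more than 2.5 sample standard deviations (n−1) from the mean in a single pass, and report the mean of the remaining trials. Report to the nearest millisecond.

n = 16, ΣRT = 9247, M = 577.938
Σ(x−M)² = 1435114.94; s = √(1435114.94/15) = 309.313
Cutoffs: 577.938 ± 2.5·309.313 → [-195.3, 1351.2]
Outside: 1714 → excluded.
Retained (n=15): Σ = 7533, mean = 7533/15 = 502.200

502 ms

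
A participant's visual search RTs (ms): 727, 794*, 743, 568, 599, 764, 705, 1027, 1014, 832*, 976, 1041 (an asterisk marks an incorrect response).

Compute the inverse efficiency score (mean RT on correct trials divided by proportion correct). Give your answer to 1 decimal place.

979.7 ms

Correct trials (n=10): 727, 743, 568, 599, 764, 705, 1027, 1014, 976, 1041
Mean correct RT = 8164/10 = 816.4000 ms
Proportion correct = 10/12
IES = 816.4000 / (10/12) = 979.680 ms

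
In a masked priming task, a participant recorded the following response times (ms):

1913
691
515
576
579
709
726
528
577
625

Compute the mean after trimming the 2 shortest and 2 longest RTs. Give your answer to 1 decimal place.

626.2 ms

Sorted: 515, 528, 576, 577, 579, 625, 691, 709, 726, 1913
Drop lowest 2 (515, 528) and highest 2 (726, 1913)
Remaining (n=6): Σ = 3757, mean = 3757/6 = 626.167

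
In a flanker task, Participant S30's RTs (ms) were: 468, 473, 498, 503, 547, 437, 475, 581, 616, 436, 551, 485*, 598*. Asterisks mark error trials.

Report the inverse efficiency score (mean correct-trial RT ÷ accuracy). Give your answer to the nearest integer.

600 ms

Correct trials (n=11): 468, 473, 498, 503, 547, 437, 475, 581, 616, 436, 551
Mean correct RT = 5585/11 = 507.7273 ms
Proportion correct = 11/13
IES = 507.7273 / (11/13) = 600.041 ms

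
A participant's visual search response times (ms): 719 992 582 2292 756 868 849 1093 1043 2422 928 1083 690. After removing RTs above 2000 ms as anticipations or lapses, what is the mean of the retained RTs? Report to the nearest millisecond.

873 ms

Excluded: 2292, 2422
Retained (n=11): Σ = 9603
Mean = 9603/11 = 873.0000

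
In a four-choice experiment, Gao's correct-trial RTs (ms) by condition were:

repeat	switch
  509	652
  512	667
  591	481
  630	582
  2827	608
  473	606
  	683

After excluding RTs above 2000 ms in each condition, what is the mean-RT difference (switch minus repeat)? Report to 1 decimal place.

repeat: exclude 2827
M(repeat) = 2715/5 = 543.000
M(switch) = 4279/7 = 611.286
Difference = 611.286 − 543.000 = 68.286 ms

68.3 ms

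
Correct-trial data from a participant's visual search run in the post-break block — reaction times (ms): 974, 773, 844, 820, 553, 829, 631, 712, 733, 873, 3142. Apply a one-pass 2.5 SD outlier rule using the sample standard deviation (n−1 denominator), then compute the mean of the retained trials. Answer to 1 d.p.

n = 11, ΣRT = 10884, M = 989.455
Σ(x−M)² = 5231454.73; s = √(5231454.73/10) = 723.288
Cutoffs: 989.455 ± 2.5·723.288 → [-818.8, 2797.7]
Outside: 3142 → excluded.
Retained (n=10): Σ = 7742, mean = 7742/10 = 774.200

774.2 ms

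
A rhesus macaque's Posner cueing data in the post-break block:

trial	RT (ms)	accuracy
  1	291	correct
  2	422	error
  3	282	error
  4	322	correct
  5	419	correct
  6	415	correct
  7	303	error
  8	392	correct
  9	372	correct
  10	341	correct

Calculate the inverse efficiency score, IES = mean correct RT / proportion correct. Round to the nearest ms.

521 ms

Correct trials (n=7): 291, 322, 419, 415, 392, 372, 341
Mean correct RT = 2552/7 = 364.5714 ms
Proportion correct = 7/10
IES = 364.5714 / (7/10) = 520.816 ms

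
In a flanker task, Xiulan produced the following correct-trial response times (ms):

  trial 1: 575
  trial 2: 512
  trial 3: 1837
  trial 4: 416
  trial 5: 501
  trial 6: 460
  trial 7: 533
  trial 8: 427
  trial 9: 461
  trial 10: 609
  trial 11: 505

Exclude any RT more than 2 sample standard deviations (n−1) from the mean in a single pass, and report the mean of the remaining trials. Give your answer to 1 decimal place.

n = 11, ΣRT = 6836, M = 621.455
Σ(x−M)² = 1659576.73; s = √(1659576.73/10) = 407.379
Cutoffs: 621.455 ± 2·407.379 → [-193.3, 1436.2]
Outside: 1837 → excluded.
Retained (n=10): Σ = 4999, mean = 4999/10 = 499.900

499.9 ms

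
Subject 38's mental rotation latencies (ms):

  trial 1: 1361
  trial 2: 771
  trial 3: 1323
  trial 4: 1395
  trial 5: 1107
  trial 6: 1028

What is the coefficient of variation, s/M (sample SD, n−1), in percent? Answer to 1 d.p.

20.8%

n = 6, Σ = 6985, M = 1164.1667
Σ(x−M)² = 293644.833; s = √(293644.833/5) = 242.3406
CV = 242.3406 / 1164.1667 = 0.20817 = 20.817%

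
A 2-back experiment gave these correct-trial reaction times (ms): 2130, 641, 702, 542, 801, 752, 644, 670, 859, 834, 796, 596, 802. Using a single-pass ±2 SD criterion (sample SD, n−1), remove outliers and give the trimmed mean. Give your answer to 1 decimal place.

719.9 ms

n = 13, ΣRT = 10769, M = 828.385
Σ(x−M)² = 1949689.08; s = √(1949689.08/12) = 403.081
Cutoffs: 828.385 ± 2·403.081 → [22.2, 1634.5]
Outside: 2130 → excluded.
Retained (n=12): Σ = 8639, mean = 8639/12 = 719.917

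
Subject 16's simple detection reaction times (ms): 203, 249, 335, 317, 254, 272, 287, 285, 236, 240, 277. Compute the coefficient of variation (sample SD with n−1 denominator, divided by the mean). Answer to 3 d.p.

0.140

n = 11, Σ = 2955, M = 268.6364
Σ(x−M)² = 14222.545; s = √(14222.545/10) = 37.7128
CV = 37.7128 / 268.6364 = 0.14039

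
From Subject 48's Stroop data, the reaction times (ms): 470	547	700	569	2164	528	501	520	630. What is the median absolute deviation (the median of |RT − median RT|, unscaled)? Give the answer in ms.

Sorted: 470, 501, 520, 528, 547, 569, 630, 700, 2164 → median = 547
|x − 547|: 77, 0, 153, 22, 1617, 19, 46, 27, 83
Sorted deviations: 0, 19, 22, 27, 46, 77, 83, 153, 1617 → MAD = 46

46 ms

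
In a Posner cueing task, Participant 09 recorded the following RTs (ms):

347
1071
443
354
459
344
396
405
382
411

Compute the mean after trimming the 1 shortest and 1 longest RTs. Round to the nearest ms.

Sorted: 344, 347, 354, 382, 396, 405, 411, 443, 459, 1071
Drop lowest 1 (344) and highest 1 (1071)
Remaining (n=8): Σ = 3197, mean = 3197/8 = 399.625

400 ms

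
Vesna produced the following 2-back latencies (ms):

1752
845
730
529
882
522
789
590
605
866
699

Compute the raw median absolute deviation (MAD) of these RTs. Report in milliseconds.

136 ms

Sorted: 522, 529, 590, 605, 699, 730, 789, 845, 866, 882, 1752 → median = 730
|x − 730|: 1022, 115, 0, 201, 152, 208, 59, 140, 125, 136, 31
Sorted deviations: 0, 31, 59, 115, 125, 136, 140, 152, 201, 208, 1022 → MAD = 136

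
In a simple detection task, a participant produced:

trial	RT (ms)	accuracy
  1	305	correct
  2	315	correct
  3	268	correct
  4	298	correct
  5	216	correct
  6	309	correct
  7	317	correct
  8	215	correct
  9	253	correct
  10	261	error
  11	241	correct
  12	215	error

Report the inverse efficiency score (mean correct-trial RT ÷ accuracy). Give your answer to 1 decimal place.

328.4 ms

Correct trials (n=10): 305, 315, 268, 298, 216, 309, 317, 215, 253, 241
Mean correct RT = 2737/10 = 273.7000 ms
Proportion correct = 10/12
IES = 273.7000 / (10/12) = 328.440 ms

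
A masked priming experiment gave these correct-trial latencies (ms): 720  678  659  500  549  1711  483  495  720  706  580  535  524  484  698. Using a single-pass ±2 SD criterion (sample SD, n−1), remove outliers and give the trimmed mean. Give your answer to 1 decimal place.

n = 15, ΣRT = 10042, M = 669.467
Σ(x−M)² = 1282313.73; s = √(1282313.73/14) = 302.645
Cutoffs: 669.467 ± 2·302.645 → [64.2, 1274.8]
Outside: 1711 → excluded.
Retained (n=14): Σ = 8331, mean = 8331/14 = 595.071

595.1 ms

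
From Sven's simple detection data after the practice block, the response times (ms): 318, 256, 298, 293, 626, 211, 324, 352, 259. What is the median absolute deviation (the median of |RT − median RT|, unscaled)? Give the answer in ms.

Sorted: 211, 256, 259, 293, 298, 318, 324, 352, 626 → median = 298
|x − 298|: 20, 42, 0, 5, 328, 87, 26, 54, 39
Sorted deviations: 0, 5, 20, 26, 39, 42, 54, 87, 328 → MAD = 39

39 ms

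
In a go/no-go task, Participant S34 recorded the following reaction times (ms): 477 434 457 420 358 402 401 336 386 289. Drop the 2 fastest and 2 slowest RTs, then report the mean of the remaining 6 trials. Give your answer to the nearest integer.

400 ms

Sorted: 289, 336, 358, 386, 401, 402, 420, 434, 457, 477
Drop lowest 2 (289, 336) and highest 2 (457, 477)
Remaining (n=6): Σ = 2401, mean = 2401/6 = 400.167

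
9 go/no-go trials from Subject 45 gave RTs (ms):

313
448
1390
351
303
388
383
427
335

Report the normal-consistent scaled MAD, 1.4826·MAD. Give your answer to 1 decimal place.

Sorted: 303, 313, 335, 351, 383, 388, 427, 448, 1390 → median = 383
|x − 383| sorted: 0, 5, 32, 44, 48, 65, 70, 80, 1007 → MAD = 48
Robust SD ≈ 1.4826 × 48 = 71.165

71.2 ms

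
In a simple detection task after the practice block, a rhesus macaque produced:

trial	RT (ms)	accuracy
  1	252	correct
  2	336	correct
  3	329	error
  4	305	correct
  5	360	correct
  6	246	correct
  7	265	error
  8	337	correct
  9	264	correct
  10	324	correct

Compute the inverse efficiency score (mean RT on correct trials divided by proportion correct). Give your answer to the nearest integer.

379 ms

Correct trials (n=8): 252, 336, 305, 360, 246, 337, 264, 324
Mean correct RT = 2424/8 = 303.0000 ms
Proportion correct = 8/10
IES = 303.0000 / (8/10) = 378.750 ms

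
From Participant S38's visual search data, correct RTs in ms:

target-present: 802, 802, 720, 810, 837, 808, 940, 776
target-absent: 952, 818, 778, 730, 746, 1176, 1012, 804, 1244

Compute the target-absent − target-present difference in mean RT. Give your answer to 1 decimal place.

105.9 ms

M(target-present) = 6495/8 = 811.875
M(target-absent) = 8260/9 = 917.778
Difference = 917.778 − 811.875 = 105.903 ms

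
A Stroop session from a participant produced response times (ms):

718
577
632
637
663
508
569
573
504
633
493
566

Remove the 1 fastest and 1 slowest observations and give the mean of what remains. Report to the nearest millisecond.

586 ms

Sorted: 493, 504, 508, 566, 569, 573, 577, 632, 633, 637, 663, 718
Drop lowest 1 (493) and highest 1 (718)
Remaining (n=10): Σ = 5862, mean = 5862/10 = 586.200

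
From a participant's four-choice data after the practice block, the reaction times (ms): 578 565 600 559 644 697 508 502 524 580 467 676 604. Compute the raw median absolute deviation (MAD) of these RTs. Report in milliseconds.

54 ms

Sorted: 467, 502, 508, 524, 559, 565, 578, 580, 600, 604, 644, 676, 697 → median = 578
|x − 578|: 0, 13, 22, 19, 66, 119, 70, 76, 54, 2, 111, 98, 26
Sorted deviations: 0, 2, 13, 19, 22, 26, 54, 66, 70, 76, 98, 111, 119 → MAD = 54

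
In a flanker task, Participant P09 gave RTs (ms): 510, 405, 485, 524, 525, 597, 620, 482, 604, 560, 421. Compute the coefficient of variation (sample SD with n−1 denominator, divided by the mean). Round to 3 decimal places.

0.136

n = 11, Σ = 5733, M = 521.1818
Σ(x−M)² = 50405.636; s = √(50405.636/10) = 70.9969
CV = 70.9969 / 521.1818 = 0.13622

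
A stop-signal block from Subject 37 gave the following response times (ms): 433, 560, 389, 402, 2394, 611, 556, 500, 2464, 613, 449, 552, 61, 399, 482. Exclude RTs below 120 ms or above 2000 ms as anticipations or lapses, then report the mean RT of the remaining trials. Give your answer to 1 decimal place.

495.5 ms

Excluded: 61, 2394, 2464
Retained (n=12): Σ = 5946
Mean = 5946/12 = 495.5000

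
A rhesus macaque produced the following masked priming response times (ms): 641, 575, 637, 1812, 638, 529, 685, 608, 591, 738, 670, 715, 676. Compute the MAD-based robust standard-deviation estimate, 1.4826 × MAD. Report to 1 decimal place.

65.2 ms

Sorted: 529, 575, 591, 608, 637, 638, 641, 670, 676, 685, 715, 738, 1812 → median = 641
|x − 641| sorted: 0, 3, 4, 29, 33, 35, 44, 50, 66, 74, 97, 112, 1171 → MAD = 44
Robust SD ≈ 1.4826 × 44 = 65.234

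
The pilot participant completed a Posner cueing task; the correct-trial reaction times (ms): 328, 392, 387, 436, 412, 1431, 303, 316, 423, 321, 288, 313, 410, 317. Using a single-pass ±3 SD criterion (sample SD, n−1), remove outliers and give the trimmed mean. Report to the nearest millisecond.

357 ms

n = 14, ΣRT = 6077, M = 434.071
Σ(x−M)² = 1103902.93; s = √(1103902.93/13) = 291.403
Cutoffs: 434.071 ± 3·291.403 → [-440.1, 1308.3]
Outside: 1431 → excluded.
Retained (n=13): Σ = 4646, mean = 4646/13 = 357.385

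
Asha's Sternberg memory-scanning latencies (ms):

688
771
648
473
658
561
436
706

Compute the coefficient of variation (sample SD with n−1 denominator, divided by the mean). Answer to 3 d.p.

0.190

n = 8, Σ = 4941, M = 617.6250
Σ(x−M)² = 95949.875; s = √(95949.875/7) = 117.0774
CV = 117.0774 / 617.6250 = 0.18956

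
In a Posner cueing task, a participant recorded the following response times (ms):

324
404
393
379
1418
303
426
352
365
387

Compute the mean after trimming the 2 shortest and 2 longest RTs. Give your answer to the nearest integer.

Sorted: 303, 324, 352, 365, 379, 387, 393, 404, 426, 1418
Drop lowest 2 (303, 324) and highest 2 (426, 1418)
Remaining (n=6): Σ = 2280, mean = 2280/6 = 380.000

380 ms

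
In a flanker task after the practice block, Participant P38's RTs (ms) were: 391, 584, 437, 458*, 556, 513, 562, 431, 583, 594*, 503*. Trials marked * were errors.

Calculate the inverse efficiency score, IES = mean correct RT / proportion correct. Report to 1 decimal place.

697.3 ms

Correct trials (n=8): 391, 584, 437, 556, 513, 562, 431, 583
Mean correct RT = 4057/8 = 507.1250 ms
Proportion correct = 8/11
IES = 507.1250 / (8/11) = 697.297 ms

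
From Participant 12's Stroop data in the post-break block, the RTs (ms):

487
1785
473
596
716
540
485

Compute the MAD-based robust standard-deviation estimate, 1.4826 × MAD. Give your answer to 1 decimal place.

83.0 ms

Sorted: 473, 485, 487, 540, 596, 716, 1785 → median = 540
|x − 540| sorted: 0, 53, 55, 56, 67, 176, 1245 → MAD = 56
Robust SD ≈ 1.4826 × 56 = 83.026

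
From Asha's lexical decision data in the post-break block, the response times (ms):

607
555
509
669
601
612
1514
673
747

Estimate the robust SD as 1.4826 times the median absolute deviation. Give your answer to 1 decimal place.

Sorted: 509, 555, 601, 607, 612, 669, 673, 747, 1514 → median = 612
|x − 612| sorted: 0, 5, 11, 57, 57, 61, 103, 135, 902 → MAD = 57
Robust SD ≈ 1.4826 × 57 = 84.508

84.5 ms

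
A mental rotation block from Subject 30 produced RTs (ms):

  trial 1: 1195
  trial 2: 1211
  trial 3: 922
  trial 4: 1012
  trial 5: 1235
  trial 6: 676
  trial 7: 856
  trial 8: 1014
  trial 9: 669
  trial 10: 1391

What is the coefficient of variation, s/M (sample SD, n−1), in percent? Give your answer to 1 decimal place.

n = 10, Σ = 10181, M = 1018.1000
Σ(x−M)² = 529072.900; s = √(529072.900/9) = 242.4580
CV = 242.4580 / 1018.1000 = 0.23815 = 23.815%

23.8%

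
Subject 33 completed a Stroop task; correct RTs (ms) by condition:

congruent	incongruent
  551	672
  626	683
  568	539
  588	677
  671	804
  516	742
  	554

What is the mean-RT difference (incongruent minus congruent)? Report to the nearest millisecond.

81 ms

M(congruent) = 3520/6 = 586.667
M(incongruent) = 4671/7 = 667.286
Difference = 667.286 − 586.667 = 80.619 ms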